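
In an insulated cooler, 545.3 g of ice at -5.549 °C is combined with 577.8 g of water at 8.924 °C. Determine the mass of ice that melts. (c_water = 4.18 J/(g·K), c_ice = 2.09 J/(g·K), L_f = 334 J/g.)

Heat available from the water dropping to 0 °C: 577.8×4.18×8.924 = 21553 J.
Warming the ice to 0 °C takes 545.3×2.09×5.549 = 6324.1 J, leaving 15229 J for melting.
Melting all 545.3 g of ice would need 545.3×334 = 182130 J.
That's not enough to melt it all — equilibrium is at 0 °C with ice remaining.
Mass melted = 15229/334 ≈ 45.6 g.

m_melted ≈ 45.6 g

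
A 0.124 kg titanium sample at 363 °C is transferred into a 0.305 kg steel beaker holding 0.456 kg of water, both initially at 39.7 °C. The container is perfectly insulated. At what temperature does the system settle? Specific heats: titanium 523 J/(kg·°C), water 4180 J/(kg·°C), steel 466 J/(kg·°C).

T_f ≈ 49.6 °C

Conservation of energy gives ΣQ = 0:
0.124·523·(T − 363) + 0.456·4180·(T − 39.7) + 0.305·466·(T − 39.7) = 0
64.85(T − 363) + 1906.1(T − 39.7) + 142.13(T − 39.7) = 0
(64.85 + 1906.1 + 142.13) T = 64.85·363 + 1906.1·39.7 + 142.13·39.7
T ≈ 49.62 °C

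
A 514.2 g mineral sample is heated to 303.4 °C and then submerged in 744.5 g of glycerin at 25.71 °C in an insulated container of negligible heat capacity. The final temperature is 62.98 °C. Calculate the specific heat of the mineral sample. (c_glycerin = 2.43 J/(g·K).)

c ≈ 0.545 J/(g·K)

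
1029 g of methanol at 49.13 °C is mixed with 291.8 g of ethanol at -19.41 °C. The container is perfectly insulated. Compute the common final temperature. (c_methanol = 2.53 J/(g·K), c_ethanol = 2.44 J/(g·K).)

Let T be the final temperature. ΣQ_i = 0:
1029·2.53·(T − 49.13) + 291.8·2.44·(T − (-19.41)) = 0
(2603.4 + 711.99) T = 2603.4·49.13 + 711.99·(-19.41)
T = 114084/3315.4 ≈ 34.41 °C

T_f ≈ 34.4 °C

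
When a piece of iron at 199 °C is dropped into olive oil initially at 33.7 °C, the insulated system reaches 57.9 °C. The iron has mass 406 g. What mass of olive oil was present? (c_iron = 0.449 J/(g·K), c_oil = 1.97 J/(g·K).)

m ≈ 540 g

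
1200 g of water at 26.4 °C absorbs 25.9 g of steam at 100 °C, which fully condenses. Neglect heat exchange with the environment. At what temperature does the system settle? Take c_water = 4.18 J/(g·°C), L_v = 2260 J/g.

Net heat exchanged in the isolated system is zero:
steam→water at 100 °C releases m L_v = 25.9×2260 = 58534
  condensate cools 100→T: 25.9×4.18×(T − 100) = 108.26(T − 100)
  water warms: 1200×4.18×(T − 26.4) = 5016(T − 26.4)
5124.3 T = 58534 + 10826 + 132422 = 201783
T ≈ 39.38 °C (< 100 °C, so full condensation is consistent).

T_f ≈ 39.4 °C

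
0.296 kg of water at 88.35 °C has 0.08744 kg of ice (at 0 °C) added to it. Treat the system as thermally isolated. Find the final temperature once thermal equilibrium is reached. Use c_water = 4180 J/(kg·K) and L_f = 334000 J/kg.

T_f ≈ 50.0 °C

Taking heat into each body as positive, Σ m c ΔT = 0:
latent heat to melt: 0.08744×334000 = 29205; warm the meltwater: 365.5 T; water: 1237.3(T − 88.35)
1602.8 T = 109314 − 29205 = 80109
T ≈ 49.98 °C (positive, so assuming full melt was valid).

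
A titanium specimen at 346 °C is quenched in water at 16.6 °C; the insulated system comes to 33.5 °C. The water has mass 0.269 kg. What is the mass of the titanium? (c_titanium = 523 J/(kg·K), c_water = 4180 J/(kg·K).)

m ≈ 0.116 kg

|Q_titanium| = |Q_water|:
m×523×(346 − 33.5) = 0.269×4180×(33.5 − 16.6)
163438 m = 19003  ⇒  m ≈ 0.1163 kg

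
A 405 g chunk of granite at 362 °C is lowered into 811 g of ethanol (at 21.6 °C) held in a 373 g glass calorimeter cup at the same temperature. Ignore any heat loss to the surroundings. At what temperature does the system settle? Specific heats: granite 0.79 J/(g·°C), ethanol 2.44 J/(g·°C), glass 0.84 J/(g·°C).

T_f ≈ 63.3 °C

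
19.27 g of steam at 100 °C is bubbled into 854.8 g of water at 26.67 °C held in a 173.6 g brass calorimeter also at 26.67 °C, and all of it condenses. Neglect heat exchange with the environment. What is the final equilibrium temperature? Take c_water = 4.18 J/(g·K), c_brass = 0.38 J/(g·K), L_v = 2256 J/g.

Sum of m c ΔT and latent-heat terms is zero:
latent heat released on condensation: 19.27·2256 = 43473
  condensed water 100 °C→T: 80.55(T − 100)
  water warms: 854.8·4.18·(T − 26.67) = 3573.1(T − 26.67)
  brass cup: 173.6·0.38·(T − 26.67) = 65.97(T − 26.67)
3719.6 T = 43473 + 8054.9 + 97053 = 148581
T ≈ 39.95 °C, under the boiling point, so the assumption holds.

T_f ≈ 39.9 °C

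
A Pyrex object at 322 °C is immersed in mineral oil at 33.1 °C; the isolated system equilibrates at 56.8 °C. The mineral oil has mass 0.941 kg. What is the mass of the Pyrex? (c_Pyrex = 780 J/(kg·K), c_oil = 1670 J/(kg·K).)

Net heat exchanged in the isolated system is zero:
m·780·(56.8 − 322) + 0.941·1670·(56.8 − 33.1) = 0
-206856 m = -37244
m = -37244/-206856 ≈ 0.18 kg

m ≈ 0.18 kg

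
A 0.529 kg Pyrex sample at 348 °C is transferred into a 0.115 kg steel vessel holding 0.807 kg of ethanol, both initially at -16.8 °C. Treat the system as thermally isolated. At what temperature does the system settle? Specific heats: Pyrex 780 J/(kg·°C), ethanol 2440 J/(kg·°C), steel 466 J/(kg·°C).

T_f ≈ 45.0 °C

Net heat exchanged in the isolated system is zero:
0.529·780·(T − 348) + 0.807·2440·(T − (-16.8)) + 0.115·466·(T − (-16.8)) = 0
(412.62 + 1969.1 + 53.59) T = 412.62·348 + 1969.1·(-16.8) + 53.59·(-16.8)
T = 109611/2435.3 ≈ 45.01 °C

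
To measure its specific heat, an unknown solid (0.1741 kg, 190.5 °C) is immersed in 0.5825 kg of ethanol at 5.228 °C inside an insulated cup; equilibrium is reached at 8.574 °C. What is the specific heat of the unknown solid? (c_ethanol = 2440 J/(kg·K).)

c ≈ 150 J/(kg·K)

Taking heat into each body as positive, Σ m c ΔT = 0:
0.1741·c·(8.574 − 190.5) + 0.5825·2440·(8.574 − 5.228) = 0
-31.67 c = -4755.7
c = -4755.7/-31.67 ≈ 150.1 J/(kg·K)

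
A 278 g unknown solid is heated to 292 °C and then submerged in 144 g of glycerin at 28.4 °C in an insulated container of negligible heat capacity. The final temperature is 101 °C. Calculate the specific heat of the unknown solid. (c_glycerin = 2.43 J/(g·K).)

Heat gained plus heat lost sum to zero:
278·c·(101 − 292) + 144·2.43·(101 − 28.4) = 0
-53098 c = -25404
c = -25404/-53098 ≈ 0.4784 J/(g·K)

c ≈ 0.478 J/(g·K)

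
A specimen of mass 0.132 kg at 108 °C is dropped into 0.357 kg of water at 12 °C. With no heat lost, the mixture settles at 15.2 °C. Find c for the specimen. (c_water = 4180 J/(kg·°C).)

c ≈ 390 J/(kg·°C)

Heat gained plus heat lost sum to zero:
0.132×c×(15.2 − 108) + 0.357×4180×(15.2 − 12) = 0
-12.25 c = -4775.2
c = -4775.2/-12.25 ≈ 389.8 J/(kg·°C)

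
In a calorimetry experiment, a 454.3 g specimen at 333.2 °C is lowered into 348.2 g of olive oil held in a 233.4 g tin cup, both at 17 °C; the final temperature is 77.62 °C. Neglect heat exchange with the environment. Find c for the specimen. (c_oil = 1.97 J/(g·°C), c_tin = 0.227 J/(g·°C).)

c ≈ 0.386 J/(g·°C)

Heat gained plus heat lost sum to zero:
454.3·c·(77.62 − 333.2) + 348.2·1.97·(77.62 − 17) + 233.4·0.227·(77.62 − 17) = 0
-116110 c = -44794
c = -44794/-116110 ≈ 0.3858 J/(g·°C)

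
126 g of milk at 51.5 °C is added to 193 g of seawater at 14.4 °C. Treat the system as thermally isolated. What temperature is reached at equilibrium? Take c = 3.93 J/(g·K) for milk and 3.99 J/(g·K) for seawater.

Heat lost by the milk equals heat gained by the seawater:
126*3.93*(51.5 − T) = 193*3.99*(T − 14.4)
495.18(51.5 − T) = 770.07(T − 14.4)
1265.2 T = 36591  ⇒  T ≈ 28.92 °C

T_f ≈ 28.9 °C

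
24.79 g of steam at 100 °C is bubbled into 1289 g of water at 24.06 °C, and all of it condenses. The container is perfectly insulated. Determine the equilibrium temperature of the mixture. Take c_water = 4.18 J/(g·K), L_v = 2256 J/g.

Setting the total heat transfer to zero:
latent heat released on condensation: 24.79×2256 = 55926; condensed water 100 °C→T: 103.62(T − 100); water warms: 1289×4.18×(T − 24.06) = 5388(T − 24.06)
5491.6 T = 55926 + 10362 + 129636 = 195924
T ≈ 35.68 °C (< 100 °C, so full condensation is consistent).

T_f ≈ 35.7 °C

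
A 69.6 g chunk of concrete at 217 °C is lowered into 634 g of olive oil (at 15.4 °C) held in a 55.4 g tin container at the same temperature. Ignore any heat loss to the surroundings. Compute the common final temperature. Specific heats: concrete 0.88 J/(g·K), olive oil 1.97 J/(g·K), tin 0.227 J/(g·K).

T_f ≈ 24.7 °C

Energy conservation, ΣQ = 0:
69.6·0.88·(T − 217) + 634·1.97·(T − 15.4) + 55.4·0.227·(T − 15.4) = 0
61.25(T − 217) + 1249(T − 15.4) + 12.58(T − 15.4) = 0
(61.25 + 1249 + 12.58) T = 61.25·217 + 1249·15.4 + 12.58·15.4
T ≈ 24.73 °C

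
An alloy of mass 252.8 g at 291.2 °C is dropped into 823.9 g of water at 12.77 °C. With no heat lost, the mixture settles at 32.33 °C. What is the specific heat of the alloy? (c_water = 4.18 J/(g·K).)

m_s c (T_s − T_f) = m_water c_water (T_f − T_0):
252.8×c×(291.2 − 32.33) = 823.9×4.18×(32.33 − 12.77)
65442 c = 67363  ⇒  c ≈ 1.029 J/(g·K)

c ≈ 1.03 J/(g·K)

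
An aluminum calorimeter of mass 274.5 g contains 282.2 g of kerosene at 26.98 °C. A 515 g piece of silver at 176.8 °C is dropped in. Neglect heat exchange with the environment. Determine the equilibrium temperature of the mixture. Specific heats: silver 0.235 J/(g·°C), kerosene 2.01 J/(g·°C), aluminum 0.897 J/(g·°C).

Net heat exchanged in the isolated system is zero:
515·0.235·(T − 176.8) + 282.2·2.01·(T − 26.98) + 274.5·0.897·(T − 26.98) = 0
121.02(T − 176.8) + 567.22(T − 26.98) + 246.23(T − 26.98) = 0
(121.02 + 567.22 + 246.23) T = 121.02·176.8 + 567.22·26.98 + 246.23·26.98
T = 43344 / 934.47 = 46.4 °C

T_f ≈ 46.4 °C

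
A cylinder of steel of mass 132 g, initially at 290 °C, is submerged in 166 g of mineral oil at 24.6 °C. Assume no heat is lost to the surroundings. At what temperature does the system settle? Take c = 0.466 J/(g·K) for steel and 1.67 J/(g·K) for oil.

T_f ≈ 72.8 °C

T_f = Σ m_i c_i T_i / Σ m_i c_i:
T_f = (61.51×290 + 277.22×24.6) / (61.51 + 277.22)
    = 24658 / 338.73 ≈ 72.80 °C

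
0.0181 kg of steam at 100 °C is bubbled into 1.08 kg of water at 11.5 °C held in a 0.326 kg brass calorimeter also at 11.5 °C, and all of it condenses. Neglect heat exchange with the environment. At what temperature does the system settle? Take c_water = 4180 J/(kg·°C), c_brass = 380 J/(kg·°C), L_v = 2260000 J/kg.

T_f ≈ 21.6 °C

Setting the total heat transfer to zero:
steam→water at 100 °C releases m L_v = 0.0181·2260000 = 40906; condensate cools 100→T: 0.0181·4180·(T − 100) = 75.66(T − 100); original water: 4514.4(T − 11.5); brass cup: 0.326·380·(T − 11.5) = 123.88(T − 11.5)
4713.9 T = 40906 + 7565.8 + 53340 = 101812
T ≈ 21.60 °C (< 100 °C, so full condensation is consistent).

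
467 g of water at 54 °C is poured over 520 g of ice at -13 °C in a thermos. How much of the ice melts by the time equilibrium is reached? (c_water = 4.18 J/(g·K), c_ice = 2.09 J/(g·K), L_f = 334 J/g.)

m_melted ≈ 273 g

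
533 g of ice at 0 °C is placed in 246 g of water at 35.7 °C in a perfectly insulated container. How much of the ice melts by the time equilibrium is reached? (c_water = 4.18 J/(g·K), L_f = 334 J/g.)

Water can give up m c ΔT = 246×4.18×35.7 = 36710 J before reaching 0 °C.
Melting all 533 g of ice would need 533×334 = 178022 J.
That's not enough to melt it all — equilibrium is at 0 °C with ice remaining.
Mass melted = 36710/334 ≈ 109.9 g.

m_melted ≈ 110 g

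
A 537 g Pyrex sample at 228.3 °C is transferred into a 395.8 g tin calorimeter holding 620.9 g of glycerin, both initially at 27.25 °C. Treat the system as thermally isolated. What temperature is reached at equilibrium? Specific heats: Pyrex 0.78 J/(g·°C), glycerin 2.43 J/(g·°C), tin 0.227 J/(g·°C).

T_f ≈ 69.0 °C

Net heat exchanged in the isolated system is zero:
537*0.78*(T − 228.3) + 620.9*2.43*(T − 27.25) + 395.8*0.227*(T − 27.25) = 0
(418.86 + 1508.8 + 89.85) T = 418.86*228.3 + 1508.8*27.25 + 89.85*27.25
T = 139189/2017.5 ≈ 68.99 °C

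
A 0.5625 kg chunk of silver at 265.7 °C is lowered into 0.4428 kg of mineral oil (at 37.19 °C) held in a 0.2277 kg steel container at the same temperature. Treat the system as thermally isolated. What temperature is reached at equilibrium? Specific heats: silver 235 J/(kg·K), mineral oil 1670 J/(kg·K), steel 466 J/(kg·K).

T_f ≈ 68.1 °C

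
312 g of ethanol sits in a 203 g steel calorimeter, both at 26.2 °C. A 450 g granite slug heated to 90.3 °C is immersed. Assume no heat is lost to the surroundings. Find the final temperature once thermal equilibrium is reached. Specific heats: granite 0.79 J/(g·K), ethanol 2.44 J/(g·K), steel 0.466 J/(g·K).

Taking heat into each body as positive, Σ m c ΔT = 0:
450×0.79×(T − 90.3) + 312×2.44×(T − 26.2) + 203×0.466×(T − 26.2) = 0
1211.4 T = 54526
T = 54526/1211.4 ≈ 45.01 °C

T_f ≈ 45.0 °C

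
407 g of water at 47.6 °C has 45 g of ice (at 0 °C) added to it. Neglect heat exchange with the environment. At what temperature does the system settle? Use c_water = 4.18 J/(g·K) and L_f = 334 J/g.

T_f ≈ 34.9 °C

Sum of m c ΔT and latent-heat terms is zero:
fusion: m_ice L_f = 45·334 = 15030; warm the meltwater: 188.1 T; water: 1701.3(T − 47.6)
1889.4 T = 80980 − 15030 = 65950
T ≈ 34.91 °C — above 0 °C, consistent with complete melting.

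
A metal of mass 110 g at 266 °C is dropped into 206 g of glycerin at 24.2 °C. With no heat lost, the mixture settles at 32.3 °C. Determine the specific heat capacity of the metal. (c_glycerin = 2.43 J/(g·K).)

c ≈ 0.158 J/(g·K)

m_s c (T_s − T_f) = m_glycerin c_glycerin (T_f − T_0):
110·c·(266 − 32.3) = 206·2.43·(32.3 − 24.2)
25707 c = 4054.7  ⇒  c ≈ 0.1577 J/(g·K)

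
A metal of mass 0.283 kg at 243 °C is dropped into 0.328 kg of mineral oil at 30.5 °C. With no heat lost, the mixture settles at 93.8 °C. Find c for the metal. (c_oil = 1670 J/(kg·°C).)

Heat lost by the metal = heat gained by the oil:
0.283·c·(243 − 93.8) = 0.328·1670·(93.8 − 30.5)
42.22 c = 34673  ⇒  c ≈ 821.2 J/(kg·°C)

c ≈ 821 J/(kg·°C)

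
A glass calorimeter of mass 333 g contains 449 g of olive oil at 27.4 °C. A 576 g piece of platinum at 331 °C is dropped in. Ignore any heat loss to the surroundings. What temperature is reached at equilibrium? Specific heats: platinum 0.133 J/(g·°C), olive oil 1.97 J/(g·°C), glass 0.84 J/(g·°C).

Energy conservation, ΣQ = 0:
576×0.133×(T − 331) + 449×1.97×(T − 27.4) + 333×0.84×(T − 27.4) = 0
(76.61 + 884.53 + 279.72) T = 76.61×331 + 884.53×27.4 + 279.72×27.4
T = 57258 / 1240.9 = 46.1 °C

T_f ≈ 46.1 °C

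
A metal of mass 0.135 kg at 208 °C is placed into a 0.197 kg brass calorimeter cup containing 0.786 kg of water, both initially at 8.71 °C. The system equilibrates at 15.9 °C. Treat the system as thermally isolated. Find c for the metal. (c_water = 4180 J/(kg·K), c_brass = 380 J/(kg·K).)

c ≈ 932 J/(kg·K)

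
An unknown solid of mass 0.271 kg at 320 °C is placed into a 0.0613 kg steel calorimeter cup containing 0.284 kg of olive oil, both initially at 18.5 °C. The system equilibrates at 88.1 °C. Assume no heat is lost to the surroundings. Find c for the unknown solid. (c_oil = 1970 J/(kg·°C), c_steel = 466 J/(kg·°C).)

c ≈ 651 J/(kg·°C)

Conservation of energy gives ΣQ = 0:
0.271·c·(88.1 − 320) + 0.284·1970·(88.1 − 18.5) + 0.0613·466·(88.1 − 18.5) = 0
-62.84 c = -40928
c = -40928/-62.84 ≈ 651.3 J/(kg·°C)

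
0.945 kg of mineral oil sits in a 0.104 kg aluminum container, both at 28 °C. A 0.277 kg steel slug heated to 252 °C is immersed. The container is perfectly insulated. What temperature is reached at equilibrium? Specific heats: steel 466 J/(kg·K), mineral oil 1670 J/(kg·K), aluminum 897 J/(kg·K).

Taking heat into each body as positive, Σ m c ΔT = 0:
0.277×466×(T − 252) + 0.945×1670×(T − 28) + 0.104×897×(T − 28) = 0
1800.5 T = 79329
T = 79329 / 1800.5 = 44.1 °C

T_f ≈ 44.1 °C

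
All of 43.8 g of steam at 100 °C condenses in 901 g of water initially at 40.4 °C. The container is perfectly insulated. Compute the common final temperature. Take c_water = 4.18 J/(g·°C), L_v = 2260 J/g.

T_f ≈ 68.2 °C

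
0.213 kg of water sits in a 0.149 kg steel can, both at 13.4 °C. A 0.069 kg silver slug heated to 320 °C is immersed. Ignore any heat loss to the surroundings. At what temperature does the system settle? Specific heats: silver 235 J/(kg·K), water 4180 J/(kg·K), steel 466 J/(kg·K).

Net heat exchanged in the isolated system is zero:
0.069×235×(T − 320) + 0.213×4180×(T − 13.4) + 0.149×466×(T − 13.4) = 0
16.21(T − 320) + 890.34(T − 13.4) + 69.43(T − 13.4) = 0
975.99 T = 18050
T = 18050/975.99 ≈ 18.49 °C

T_f ≈ 18.5 °C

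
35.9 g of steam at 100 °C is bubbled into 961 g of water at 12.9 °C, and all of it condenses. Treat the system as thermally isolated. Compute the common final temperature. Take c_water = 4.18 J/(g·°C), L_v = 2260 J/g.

Sum of m c ΔT and latent-heat terms is zero:
steam→water at 100 °C releases m L_v = 35.9·2260 = 81134
  condensed water 100 °C→T: 150.06(T − 100)
  original water: 4017(T − 12.9)
4167 T = 81134 + 15006 + 51819 = 147959
T ≈ 35.51 °C, under the boiling point, so the assumption holds.

T_f ≈ 35.5 °C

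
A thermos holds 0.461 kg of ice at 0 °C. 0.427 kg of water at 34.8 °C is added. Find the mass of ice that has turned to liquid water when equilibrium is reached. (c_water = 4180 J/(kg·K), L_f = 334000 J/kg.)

Water can give up m c ΔT = 0.427×4180×34.8 = 62113 J before reaching 0 °C.
Fully melting the ice requires m_ice L_f = 0.461×334000 = 153974 J.
That's not enough to melt it all — equilibrium is at 0 °C with ice remaining.
m_melt = 62113 / L_f = 0.186 kg.

m_melted ≈ 0.186 kg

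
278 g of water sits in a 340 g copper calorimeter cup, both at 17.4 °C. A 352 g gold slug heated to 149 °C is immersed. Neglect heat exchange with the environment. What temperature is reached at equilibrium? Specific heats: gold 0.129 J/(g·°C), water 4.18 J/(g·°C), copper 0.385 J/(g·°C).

Conservation of energy gives ΣQ = 0:
352*0.129*(T − 149) + 278*4.18*(T − 17.4) + 340*0.385*(T − 17.4) = 0
45.41(T − 149) + 1162(T − 17.4) + 130.9(T − 17.4) = 0
1338.3 T = 29263
T = 29263/1338.3 ≈ 21.86 °C

T_f ≈ 21.9 °C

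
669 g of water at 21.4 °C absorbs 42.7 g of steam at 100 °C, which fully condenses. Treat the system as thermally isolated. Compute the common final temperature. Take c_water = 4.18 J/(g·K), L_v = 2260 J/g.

Conservation of energy gives ΣQ = 0:
steam→water at 100 °C releases m L_v = 42.7·2260 = 96502; condensed water 100 °C→T: 178.49(T − 100); water warms: 669·4.18·(T − 21.4) = 2796.4(T − 21.4)
2974.9 T = 96502 + 17849 + 59843 = 174194
T ≈ 58.55 °C, under the boiling point, so the assumption holds.

T_f ≈ 58.6 °C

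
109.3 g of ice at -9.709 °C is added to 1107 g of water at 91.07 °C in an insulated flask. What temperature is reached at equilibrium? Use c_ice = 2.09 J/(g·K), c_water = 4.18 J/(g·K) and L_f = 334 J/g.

T_f ≈ 75.3 °C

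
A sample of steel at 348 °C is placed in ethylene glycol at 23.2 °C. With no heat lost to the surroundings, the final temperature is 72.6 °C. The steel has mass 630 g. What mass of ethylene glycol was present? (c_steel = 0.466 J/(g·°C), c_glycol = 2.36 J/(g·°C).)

m ≈ 694 g

Conservation of energy gives ΣQ = 0:
630·0.466·(72.6 − 348) + m·2.36·(72.6 − 23.2) = 0
116.58 m = 80852
m = 80852/116.58 ≈ 693.5 g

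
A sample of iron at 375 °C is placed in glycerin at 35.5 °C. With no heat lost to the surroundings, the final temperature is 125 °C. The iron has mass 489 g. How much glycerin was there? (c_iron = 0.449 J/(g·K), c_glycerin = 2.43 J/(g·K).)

m ≈ 252 g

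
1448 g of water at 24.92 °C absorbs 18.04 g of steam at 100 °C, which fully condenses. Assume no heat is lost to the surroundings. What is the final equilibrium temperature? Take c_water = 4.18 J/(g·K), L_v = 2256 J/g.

T_f ≈ 32.5 °C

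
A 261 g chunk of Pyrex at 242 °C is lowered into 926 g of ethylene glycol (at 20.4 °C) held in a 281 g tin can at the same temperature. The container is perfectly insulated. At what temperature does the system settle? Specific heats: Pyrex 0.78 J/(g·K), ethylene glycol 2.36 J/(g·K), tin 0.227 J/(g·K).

T_f = Σ m_i c_i T_i / Σ m_i c_i:
T_f = (203.58×242 + 2185.4×20.4 + 63.79×20.4) / (203.58 + 2185.4 + 63.79)
    = 95149 / 2452.7 ≈ 38.79 °C

T_f ≈ 38.8 °C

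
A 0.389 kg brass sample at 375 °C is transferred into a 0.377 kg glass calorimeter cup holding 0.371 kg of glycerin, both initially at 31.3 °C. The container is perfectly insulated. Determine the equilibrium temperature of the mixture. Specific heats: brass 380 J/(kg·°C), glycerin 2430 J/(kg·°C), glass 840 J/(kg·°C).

T_f ≈ 68.5 °C

Let T be the final temperature. ΣQ_i = 0:
0.389*380*(T − 375) + 0.371*2430*(T − 31.3) + 0.377*840*(T − 31.3) = 0
(147.82 + 901.53 + 316.68) T = 147.82*375 + 901.53*31.3 + 316.68*31.3
T ≈ 68.49 °C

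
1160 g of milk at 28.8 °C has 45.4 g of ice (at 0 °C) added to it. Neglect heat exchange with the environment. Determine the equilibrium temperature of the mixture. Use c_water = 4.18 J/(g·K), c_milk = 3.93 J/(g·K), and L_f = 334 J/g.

T_f ≈ 24.5 °C

Conservation of energy gives ΣQ = 0:
latent heat to melt: 45.4×334 = 15164; warm the meltwater: 189.77 T; milk: 4558.8(T − 28.8)
4748.6 T = 131293 − 15164 = 116130
T ≈ 24.46 °C (positive, so assuming full melt was valid).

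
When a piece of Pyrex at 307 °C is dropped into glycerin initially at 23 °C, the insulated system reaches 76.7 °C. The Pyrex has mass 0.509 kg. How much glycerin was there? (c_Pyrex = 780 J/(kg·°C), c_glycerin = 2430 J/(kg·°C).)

Heat lost by the Pyrex = heat gained by the glycerin:
0.509·780·(307 − 76.7) = m·2430·(76.7 − 23)
130491 m = 91434  ⇒  m ≈ 0.7007 kg

m ≈ 0.701 kg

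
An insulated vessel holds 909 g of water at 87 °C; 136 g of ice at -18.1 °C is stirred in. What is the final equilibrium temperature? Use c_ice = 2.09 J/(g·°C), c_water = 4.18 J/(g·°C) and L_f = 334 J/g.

Energy conservation, ΣQ = 0:
warm ice to 0 °C: 136·2.09·(0 − (-18.1)) = 5144.7; latent heat to melt: 136·334 = 45424; meltwater 0→T: 136·4.18·T = 568.48 T; water: 3799.6(T − 87)
4368.1 T = 330567 − 50569 = 279998
T ≈ 64.10 °C — above 0 °C, consistent with complete melting.

T_f ≈ 64.1 °C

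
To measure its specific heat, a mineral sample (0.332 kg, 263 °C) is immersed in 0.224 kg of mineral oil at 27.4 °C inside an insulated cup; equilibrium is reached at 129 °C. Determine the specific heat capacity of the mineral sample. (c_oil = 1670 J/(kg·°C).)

Taking heat into each body as positive, Σ m c ΔT = 0:
0.332·c·(129 − 263) + 0.224·1670·(129 − 27.4) = 0
-44.49 c = -38007
c = -38007/-44.49 ≈ 854.3 J/(kg·°C)

c ≈ 854 J/(kg·°C)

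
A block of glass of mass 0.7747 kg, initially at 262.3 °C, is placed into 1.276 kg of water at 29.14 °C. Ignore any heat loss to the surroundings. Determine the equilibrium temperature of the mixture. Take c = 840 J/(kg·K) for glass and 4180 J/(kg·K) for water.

T_f ≈ 54.5 °C

Setting the total heat transfer to zero:
0.7747×840×(T − 262.3) + 1.276×4180×(T − 29.14) = 0
650.75(T − 262.3) + 5333.7(T − 29.14) = 0
5984.4 T = 326115
T = 326115/5984.4 ≈ 54.49 °C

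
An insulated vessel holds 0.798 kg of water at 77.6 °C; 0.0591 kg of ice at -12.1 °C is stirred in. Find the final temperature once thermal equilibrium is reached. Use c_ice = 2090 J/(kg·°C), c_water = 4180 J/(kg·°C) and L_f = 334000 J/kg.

Taking heat into each body as positive, Σ m c ΔT = 0:
warm ice to 0 °C: 0.0591·2090·(0 − (-12.1)) = 1494.6; fusion: m_ice L_f = 0.0591·334000 = 19739; warm the meltwater: 247.04 T; water: 3335.6(T − 77.6)
3582.7 T = 258846 − 21234 = 237612
T ≈ 66.32 °C — above 0 °C, consistent with complete melting.

T_f ≈ 66.3 °C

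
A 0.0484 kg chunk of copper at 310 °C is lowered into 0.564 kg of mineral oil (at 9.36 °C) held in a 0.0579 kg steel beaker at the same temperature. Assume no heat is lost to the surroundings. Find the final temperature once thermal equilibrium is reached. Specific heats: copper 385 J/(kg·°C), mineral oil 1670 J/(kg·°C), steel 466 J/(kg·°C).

Conservation of energy gives ΣQ = 0:
0.0484×385×(T − 310) + 0.564×1670×(T − 9.36) + 0.0579×466×(T − 9.36) = 0
18.63(T − 310) + 941.88(T − 9.36) + 26.98(T − 9.36) = 0
987.5 T = 14845
T = 14845 / 987.5 = 15 °C

T_f ≈ 15.0 °C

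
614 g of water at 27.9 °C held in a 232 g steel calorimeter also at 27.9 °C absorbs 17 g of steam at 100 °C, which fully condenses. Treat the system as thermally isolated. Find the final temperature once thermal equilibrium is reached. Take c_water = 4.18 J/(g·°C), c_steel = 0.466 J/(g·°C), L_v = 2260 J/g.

T_f ≈ 43.8 °C

Energy balance with sensible and latent terms:
condense steam: −17×2260 = −38420
  condensate cools 100→T: 17×4.18×(T − 100) = 71.06(T − 100)
  water warms: 614×4.18×(T − 27.9) = 2566.5(T − 27.9)
  cup: 108.11(T − 27.9)
2745.7 T = 38420 + 7106 + 74622 = 120148
T ≈ 43.76 °C, under the boiling point, so the assumption holds.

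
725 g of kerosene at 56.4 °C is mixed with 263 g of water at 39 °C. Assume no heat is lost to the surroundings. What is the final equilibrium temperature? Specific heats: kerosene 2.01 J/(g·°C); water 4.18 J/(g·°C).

T_f ≈ 48.9 °C

Let T be the final temperature. ΣQ_i = 0:
725×2.01×(T − 56.4) + 263×4.18×(T − 39) = 0
1457.2(T − 56.4) + 1099.3(T − 39) = 0
2556.6 T = 125063
T ≈ 48.92 °C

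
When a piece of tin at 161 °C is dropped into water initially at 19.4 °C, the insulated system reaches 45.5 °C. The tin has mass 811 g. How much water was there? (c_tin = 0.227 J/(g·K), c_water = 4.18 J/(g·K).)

m ≈ 195 g

Heat lost by the tin = heat gained by the water:
811×0.227×(161 − 45.5) = m×4.18×(45.5 − 19.4)
109.1 m = 21263  ⇒  m ≈ 194.9 g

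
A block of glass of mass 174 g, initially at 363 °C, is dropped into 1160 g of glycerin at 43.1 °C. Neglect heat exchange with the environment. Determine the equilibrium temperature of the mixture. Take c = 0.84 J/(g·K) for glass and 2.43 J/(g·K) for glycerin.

Set heat shed by the hot body equal to heat absorbed by the cold body:
174×0.84×(363 − T) = 1160×2.43×(T − 43.1)
146.16(363 − T) = 2818.8(T − 43.1)
2965 T = 174546  ⇒  T ≈ 58.87 °C

T_f ≈ 58.9 °C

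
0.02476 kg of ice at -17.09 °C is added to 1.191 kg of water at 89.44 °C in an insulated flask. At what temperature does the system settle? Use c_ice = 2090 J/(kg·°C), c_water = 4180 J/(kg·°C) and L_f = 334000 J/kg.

T_f ≈ 85.8 °C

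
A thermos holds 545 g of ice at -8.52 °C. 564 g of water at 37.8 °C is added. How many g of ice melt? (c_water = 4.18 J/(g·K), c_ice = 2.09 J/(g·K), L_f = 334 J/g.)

m_melted ≈ 238 g

Heat available from the water dropping to 0 °C: 564×4.18×37.8 = 89114 J.
Of that, 545×2.09×8.52 = 9704.7 J goes to bring the ice to 0 °C, leaving 79410 J.
Melting all 545 g of ice would need 545×334 = 182030 J.
79410 J < 182030 J, so only part of the ice melts and the system sits at 0 °C.
m_melted×334 = 79410  ⇒  m_melted ≈ 237.8 g.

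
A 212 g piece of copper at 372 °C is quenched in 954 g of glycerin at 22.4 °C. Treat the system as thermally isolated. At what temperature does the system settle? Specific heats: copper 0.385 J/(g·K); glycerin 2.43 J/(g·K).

T_f ≈ 34.3 °C

Setting the total heat transfer to zero:
212×0.385×(T − 372) + 954×2.43×(T − 22.4) = 0
2399.8 T = 82291
T = 82291 / 2399.8 = 34.3 °C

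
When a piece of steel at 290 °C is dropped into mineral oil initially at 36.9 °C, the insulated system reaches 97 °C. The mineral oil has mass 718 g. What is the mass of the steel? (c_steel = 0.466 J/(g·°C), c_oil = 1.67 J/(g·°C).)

m ≈ 801 g

Taking heat into each body as positive, Σ m c ΔT = 0:
m×0.466×(97 − 290) + 718×1.67×(97 − 36.9) = 0
-89.94 m = -72064
m = -72064/-89.94 ≈ 801.3 g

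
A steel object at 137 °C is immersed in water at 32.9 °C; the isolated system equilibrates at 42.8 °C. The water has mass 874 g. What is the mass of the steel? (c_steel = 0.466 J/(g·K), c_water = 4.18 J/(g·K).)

Heat lost by the steel = heat gained by the water:
m·0.466·(137 − 42.8) = 874·4.18·(42.8 − 32.9)
43.9 m = 36168  ⇒  m ≈ 823.9 g

m ≈ 824 g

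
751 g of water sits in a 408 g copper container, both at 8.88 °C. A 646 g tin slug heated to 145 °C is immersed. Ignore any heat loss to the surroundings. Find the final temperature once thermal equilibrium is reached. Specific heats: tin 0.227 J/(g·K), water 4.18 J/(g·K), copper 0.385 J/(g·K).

T_f ≈ 14.7 °C

Heat gained plus heat lost sum to zero:
646*0.227*(T − 145) + 751*4.18*(T − 8.88) + 408*0.385*(T − 8.88) = 0
146.64(T − 145) + 3139.2(T − 8.88) + 157.08(T − 8.88) = 0
3442.9 T = 50534
T = 50534 / 3442.9 = 14.7 °C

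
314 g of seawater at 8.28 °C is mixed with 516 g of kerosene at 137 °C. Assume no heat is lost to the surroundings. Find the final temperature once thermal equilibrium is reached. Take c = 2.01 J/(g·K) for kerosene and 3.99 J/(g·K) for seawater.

Heat gained plus heat lost sum to zero:
516*2.01*(T − 137) + 314*3.99*(T − 8.28) = 0
2290 T = 152465
T ≈ 66.58 °C

T_f ≈ 66.6 °C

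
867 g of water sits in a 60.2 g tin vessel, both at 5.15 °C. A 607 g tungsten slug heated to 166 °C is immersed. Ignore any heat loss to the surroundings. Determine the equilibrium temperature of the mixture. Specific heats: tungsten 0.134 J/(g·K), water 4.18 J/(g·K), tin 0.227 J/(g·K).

T_f ≈ 8.7 °C

Net heat exchanged in the isolated system is zero:
607*0.134*(T − 166) + 867*4.18*(T − 5.15) + 60.2*0.227*(T − 5.15) = 0
81.34(T − 166) + 3624.1(T − 5.15) + 13.67(T − 5.15) = 0
3719.1 T = 32236
T = 32236 / 3719.1 = 8.67 °C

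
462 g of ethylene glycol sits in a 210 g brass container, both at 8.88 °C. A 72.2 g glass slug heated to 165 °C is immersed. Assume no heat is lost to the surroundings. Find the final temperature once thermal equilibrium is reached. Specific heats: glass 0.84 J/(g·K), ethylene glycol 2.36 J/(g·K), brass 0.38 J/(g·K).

T_f ≈ 16.6 °C

Heat gained plus heat lost sum to zero:
72.2·0.84·(T − 165) + 462·2.36·(T − 8.88) + 210·0.38·(T − 8.88) = 0
60.65(T − 165) + 1090.3(T − 8.88) + 79.8(T − 8.88) = 0
(60.65 + 1090.3 + 79.8) T = 60.65·165 + 1090.3·8.88 + 79.8·8.88
T = 20398/1230.8 ≈ 16.57 °C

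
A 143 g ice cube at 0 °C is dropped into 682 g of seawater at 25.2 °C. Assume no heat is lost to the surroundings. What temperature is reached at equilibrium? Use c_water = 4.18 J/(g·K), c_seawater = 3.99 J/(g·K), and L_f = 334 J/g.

T_f ≈ 6.3 °C

Energy balance with sensible and latent terms:
melt ice: 143×334 = 47762; meltwater 0→T: 143×4.18×T = 597.74 T; seawater: 2721.2(T − 25.2)
3318.9 T = 68574 − 47762 = 20812
T ≈ 6.27 °C. Since T > 0 °C, the all-ice-melts assumption holds.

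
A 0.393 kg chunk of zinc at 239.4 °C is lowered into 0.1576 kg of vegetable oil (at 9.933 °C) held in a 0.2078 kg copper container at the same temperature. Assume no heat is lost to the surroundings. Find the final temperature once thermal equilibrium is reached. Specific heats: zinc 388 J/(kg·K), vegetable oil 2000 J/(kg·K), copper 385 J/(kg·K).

T_f ≈ 73.8 °C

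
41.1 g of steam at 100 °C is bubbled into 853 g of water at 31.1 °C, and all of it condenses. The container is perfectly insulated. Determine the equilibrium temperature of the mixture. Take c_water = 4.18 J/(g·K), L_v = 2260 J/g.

T_f ≈ 59.1 °C

Let T be the final temperature. ΣQ_i = 0:
latent heat released on condensation: 41.1·2260 = 92886
  condensate cools 100→T: 41.1·4.18·(T − 100) = 171.8(T − 100)
  water warms: 853·4.18·(T − 31.1) = 3565.5(T − 31.1)
3737.3 T = 92886 + 17180 + 110888 = 220954
T ≈ 59.12 °C — below 100 °C, confirming all the steam condensed.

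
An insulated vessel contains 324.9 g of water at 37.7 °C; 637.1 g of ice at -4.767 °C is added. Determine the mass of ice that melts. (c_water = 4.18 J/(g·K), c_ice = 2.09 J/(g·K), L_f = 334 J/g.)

Water can give up m c ΔT = 324.9×4.18×37.7 = 51200 J before reaching 0 °C.
Warming the ice to 0 °C takes 637.1×2.09×4.767 = 6347.4 J, leaving 44852 J for melting.
Melting all 637.1 g of ice would need 637.1×334 = 212791 J.
Since 44852 < 212791 J, not all the ice melts; equilibrium is at 0 °C.
m_melt = 44852 / L_f = 134.3 g.

m_melted ≈ 134 g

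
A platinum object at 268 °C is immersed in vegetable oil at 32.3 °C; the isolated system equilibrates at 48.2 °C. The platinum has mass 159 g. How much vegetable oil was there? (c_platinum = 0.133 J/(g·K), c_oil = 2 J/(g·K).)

|Q_platinum| = |Q_oil|:
159×0.133×(268 − 48.2) = m×2×(48.2 − 32.3)
31.8 m = 4648.1  ⇒  m ≈ 146.2 g

m ≈ 146 g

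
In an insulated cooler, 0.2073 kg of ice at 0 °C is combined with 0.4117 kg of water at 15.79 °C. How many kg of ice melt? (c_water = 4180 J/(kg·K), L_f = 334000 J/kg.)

Cooling the water to 0 °C releases 0.4117×4180×15.79 = 27173 J.
Melting all 0.2073 kg of ice would need 0.2073×334000 = 69238 J.
That's not enough to melt it all — equilibrium is at 0 °C with ice remaining.
m_melt = 27173 / L_f = 0.08136 kg.

m_melted ≈ 0.0814 kg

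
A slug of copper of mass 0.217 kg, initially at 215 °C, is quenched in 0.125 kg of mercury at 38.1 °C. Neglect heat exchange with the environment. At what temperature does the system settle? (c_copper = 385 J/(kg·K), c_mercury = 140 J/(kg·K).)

Heat lost by the copper equals heat gained by the mercury:
0.217·385·(215 − T) = 0.125·140·(T − 38.1)
83.55(215 − T) = 17.5(T − 38.1)
101.05 T = 18629  ⇒  T ≈ 184.36 °C

T_f ≈ 184.4 °C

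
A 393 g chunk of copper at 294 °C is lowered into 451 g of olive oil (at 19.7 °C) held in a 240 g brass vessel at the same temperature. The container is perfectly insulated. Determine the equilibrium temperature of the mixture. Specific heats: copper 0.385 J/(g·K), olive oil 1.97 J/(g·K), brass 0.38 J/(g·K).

T_f ≈ 56.4 °C

T_f is the heat-capacity-weighted average of the initial temperatures:
T_f = (151.31×294 + 888.47×19.7 + 91.2×19.7) / (151.31 + 888.47 + 91.2)
    = 63783 / 1131 ≈ 56.40 °C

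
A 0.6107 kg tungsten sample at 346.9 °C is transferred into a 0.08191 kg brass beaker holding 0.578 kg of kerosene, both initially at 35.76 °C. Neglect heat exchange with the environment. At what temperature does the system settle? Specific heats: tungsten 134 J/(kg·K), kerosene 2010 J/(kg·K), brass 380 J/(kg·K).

Setting the total heat transfer to zero:
0.6107*134*(T − 346.9) + 0.578*2010*(T − 35.76) + 0.08191*380*(T − 35.76) = 0
1274.7 T = 71046
T = 71046 / 1274.7 = 55.7 °C

T_f ≈ 55.7 °C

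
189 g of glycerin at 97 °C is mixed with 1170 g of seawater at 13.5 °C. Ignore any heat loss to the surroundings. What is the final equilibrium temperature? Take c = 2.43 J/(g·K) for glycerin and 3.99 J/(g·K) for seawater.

T_f ≈ 21.0 °C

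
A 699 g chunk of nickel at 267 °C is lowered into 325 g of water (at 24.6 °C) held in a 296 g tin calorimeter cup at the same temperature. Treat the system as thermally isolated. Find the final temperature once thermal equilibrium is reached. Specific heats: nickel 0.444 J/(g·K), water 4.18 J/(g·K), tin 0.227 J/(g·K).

T_f ≈ 67.9 °C

Heat gained plus heat lost sum to zero:
699·0.444·(T − 267) + 325·4.18·(T − 24.6) + 296·0.227·(T − 24.6) = 0
310.36(T − 267) + 1358.5(T − 24.6) + 67.19(T − 24.6) = 0
1736 T = 117937
T = 117937 / 1736 = 67.9 °C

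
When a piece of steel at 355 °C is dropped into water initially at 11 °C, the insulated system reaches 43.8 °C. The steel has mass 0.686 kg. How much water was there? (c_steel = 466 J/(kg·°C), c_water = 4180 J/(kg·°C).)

m ≈ 0.726 kg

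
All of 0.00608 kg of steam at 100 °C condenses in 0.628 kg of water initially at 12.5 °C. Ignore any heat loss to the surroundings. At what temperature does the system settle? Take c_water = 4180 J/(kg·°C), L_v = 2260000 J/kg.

T_f ≈ 18.5 °C

Let T be the final temperature. ΣQ_i = 0:
steam→water at 100 °C releases m L_v = 0.00608·2260000 = 13741
  condensed water 100 °C→T: 25.41(T − 100)
  water warms: 0.628·4180·(T − 12.5) = 2625(T − 12.5)
2650.5 T = 13741 + 2541.4 + 32813 = 49095
T ≈ 18.52 °C — below 100 °C, confirming all the steam condensed.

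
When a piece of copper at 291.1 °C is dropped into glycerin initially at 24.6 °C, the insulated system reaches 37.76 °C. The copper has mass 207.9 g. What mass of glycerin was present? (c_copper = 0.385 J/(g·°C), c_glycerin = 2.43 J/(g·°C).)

m ≈ 634 g

|Q_copper| = |Q_glycerin|:
207.9·0.385·(291.1 − 37.76) = m·2.43·(37.76 − 24.6)
31.98 m = 20278  ⇒  m ≈ 634.1 g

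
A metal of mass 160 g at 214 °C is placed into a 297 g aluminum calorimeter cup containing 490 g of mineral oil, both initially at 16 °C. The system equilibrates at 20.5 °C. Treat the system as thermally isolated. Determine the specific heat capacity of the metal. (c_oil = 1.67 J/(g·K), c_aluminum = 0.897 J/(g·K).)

Energy conservation, ΣQ = 0:
160×c×(20.5 − 214) + 490×1.67×(20.5 − 16) + 297×0.897×(20.5 − 16) = 0
-30960 c = -4881.2
c = -4881.2/-30960 ≈ 0.1577 J/(g·K)

c ≈ 0.158 J/(g·K)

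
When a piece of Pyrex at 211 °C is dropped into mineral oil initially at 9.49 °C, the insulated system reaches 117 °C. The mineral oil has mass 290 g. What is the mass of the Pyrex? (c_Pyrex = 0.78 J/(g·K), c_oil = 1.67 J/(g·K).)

Net heat exchanged in the isolated system is zero:
m×0.78×(117 − 211) + 290×1.67×(117 − 9.49) = 0
-73.32 m = -52067
m = -52067/-73.32 ≈ 710.1 g

m ≈ 710 g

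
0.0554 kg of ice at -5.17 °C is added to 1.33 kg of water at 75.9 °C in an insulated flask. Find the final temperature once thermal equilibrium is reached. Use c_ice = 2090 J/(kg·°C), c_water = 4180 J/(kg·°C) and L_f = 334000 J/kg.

Let T be the final temperature. ΣQ_i = 0:
ice -5.17→0 °C: 0.0554×2090×5.17 = 598.61
  fusion: m_ice L_f = 0.0554×334000 = 18504
  meltwater 0→T: 0.0554×4180×T = 231.57 T
  water cools: 1.33×4180×(T − 75.9) = 5559.4(T − 75.9)
5791 T = 421958 − 19102 = 402856
T ≈ 69.57 °C — above 0 °C, consistent with complete melting.

T_f ≈ 69.6 °C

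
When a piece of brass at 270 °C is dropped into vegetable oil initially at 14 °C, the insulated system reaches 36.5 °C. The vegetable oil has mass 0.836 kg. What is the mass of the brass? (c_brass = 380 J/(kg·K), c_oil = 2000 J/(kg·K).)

Heat lost by the brass = heat gained by the oil:
m×380×(270 − 36.5) = 0.836×2000×(36.5 − 14)
88730 m = 37620  ⇒  m ≈ 0.424 kg

m ≈ 0.424 kg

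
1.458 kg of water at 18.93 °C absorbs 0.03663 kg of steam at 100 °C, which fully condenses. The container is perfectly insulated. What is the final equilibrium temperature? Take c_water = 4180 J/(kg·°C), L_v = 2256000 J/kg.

T_f ≈ 34.1 °C

Energy balance with sensible and latent terms:
latent heat released on condensation: 0.03663·2256000 = 82637
  condensed water 100 °C→T: 153.11(T − 100)
  water warms: 1.458·4180·(T − 18.93) = 6094.4(T − 18.93)
6247.6 T = 82637 + 15311 + 115368 = 213316
T ≈ 34.14 °C (< 100 °C, so full condensation is consistent).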